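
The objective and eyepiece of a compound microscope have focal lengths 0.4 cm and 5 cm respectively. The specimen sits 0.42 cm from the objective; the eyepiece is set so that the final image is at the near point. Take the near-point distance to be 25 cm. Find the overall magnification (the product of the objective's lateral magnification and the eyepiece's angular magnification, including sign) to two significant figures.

Objective: 1/d_i = 1/f_obj - 1/d_o = 1/0.4 - 1/0.42 = 0.11905 cm^-1, so d_i = 8.400 cm.
m_obj = -d_i/d_o = -8.400/0.42 = -20.000.
Eyepiece angular magnification (image at near point): M_eye = 1 + D/f_e = 1 + 25/5 = 6.000.
Overall M = m_obj x M_eye = (-20.000)(6.000) = -120.00.

-120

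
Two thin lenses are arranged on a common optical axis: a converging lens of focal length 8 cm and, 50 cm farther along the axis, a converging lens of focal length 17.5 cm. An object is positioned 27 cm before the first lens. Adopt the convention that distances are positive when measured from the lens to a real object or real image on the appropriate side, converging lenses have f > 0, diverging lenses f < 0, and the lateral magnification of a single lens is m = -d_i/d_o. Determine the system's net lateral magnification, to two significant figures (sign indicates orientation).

Lens 1: 1/d_i1 = 1/f_1 - 1/d_o1 = 1/8 - 1/27 = 0.08796 cm^-1, so d_i1 = 11.368 cm.
m_1 = -(11.368)/27 = -0.4211.
The intermediate image is 11.368 cm to the right of lens 1, so d_o2 = L - d_i1 = 50 - 11.368 = 38.632 cm.
Lens 2: 1/d_i2 = 1/f_2 - 1/d_o2 = 1/17.5 - 1/(38.632) = 0.03126 cm^-1, so d_i2 = 31.993 cm.
m_2 = -(31.993)/(38.632) = -0.8281.
Total m = m_1 x m_2 = (-0.4211)(-0.8281) = 0.3487.

0.35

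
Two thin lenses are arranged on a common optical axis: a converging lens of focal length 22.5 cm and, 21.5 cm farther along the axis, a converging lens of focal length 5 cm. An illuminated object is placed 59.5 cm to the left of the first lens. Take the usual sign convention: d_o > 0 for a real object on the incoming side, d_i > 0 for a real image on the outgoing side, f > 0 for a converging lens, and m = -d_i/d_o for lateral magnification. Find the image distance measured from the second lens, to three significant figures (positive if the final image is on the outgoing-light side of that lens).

3.73 cm

Applying the thin-lens equation to the first lens, 1/22.5 = 1/59.5 + 1/d_i1, which gives d_i1 = 36.182 cm.
This image would form 36.182 cm past lens 1, i.e. 14.682 cm beyond lens 2, so it is a virtual object for lens 2: d_o2 = 21.5 - 36.182 = -14.682 cm.
Applying the thin-lens equation again with f_2 = 5 cm and d_o2 = -14.682 cm gives d_i2 = 3.730 cm.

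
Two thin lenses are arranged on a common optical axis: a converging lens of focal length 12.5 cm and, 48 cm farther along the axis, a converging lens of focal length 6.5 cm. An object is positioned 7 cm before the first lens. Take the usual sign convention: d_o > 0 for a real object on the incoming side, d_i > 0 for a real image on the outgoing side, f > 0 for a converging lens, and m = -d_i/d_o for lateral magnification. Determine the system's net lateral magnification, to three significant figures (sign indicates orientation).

-0.257

Applying the thin-lens equation to the first lens, 1/12.5 = 1/7 + 1/d_i1, which gives d_i1 = -15.909 cm.
Its lateral magnification is m_1 = -d_i1/d_o1 = -(-15.909)/7 = 2.2727.
With d_i1 < 0 the first image is virtual and lies on the object side; the object distance for lens 2 is d_o2 = 48 - (-15.909) = 63.909 cm.
Applying the thin-lens equation again with f_2 = 6.5 cm and d_o2 = 63.909 cm gives d_i2 = 7.236 cm.
m_2 = -(7.236)/(63.909) = -0.1132.
Overall magnification: m = m_1 m_2 = -0.2573.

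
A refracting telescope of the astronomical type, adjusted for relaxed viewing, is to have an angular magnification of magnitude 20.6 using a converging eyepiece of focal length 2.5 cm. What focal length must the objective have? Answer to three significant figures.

51.5 cm

|M| = f_obj/|f_eye|, so f_obj = |M| x |f_eye| = 20.6 x 2.5 = 51.500 cm.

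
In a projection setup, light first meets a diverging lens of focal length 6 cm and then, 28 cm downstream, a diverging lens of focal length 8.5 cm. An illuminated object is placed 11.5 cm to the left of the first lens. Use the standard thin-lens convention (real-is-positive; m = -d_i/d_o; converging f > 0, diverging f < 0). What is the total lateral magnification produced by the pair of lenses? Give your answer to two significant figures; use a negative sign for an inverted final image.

Applying the thin-lens equation to the first lens, 1/(-6) = 1/11.5 + 1/d_i1, which gives d_i1 = -3.943 cm.
Its lateral magnification is m_1 = -d_i1/d_o1 = -(-3.943)/11.5 = 0.3429.
With d_i1 < 0 the first image is virtual and lies on the object side; the object distance for lens 2 is d_o2 = 28 - (-3.943) = 31.943 cm.
Applying the thin-lens equation again with f_2 = -8.5 cm and d_o2 = 31.943 cm gives d_i2 = -6.714 cm.
m_2 = -(-6.714)/(31.943) = 0.2102.
Total m = m_1 x m_2 = (0.3429)(0.2102) = 0.0721.

0.072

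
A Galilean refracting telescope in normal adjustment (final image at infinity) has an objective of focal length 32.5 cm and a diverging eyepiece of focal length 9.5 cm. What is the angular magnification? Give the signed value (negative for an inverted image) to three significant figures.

3.42

M = -f_obj/f_eye = -32.5/(-9.5) = 3.421.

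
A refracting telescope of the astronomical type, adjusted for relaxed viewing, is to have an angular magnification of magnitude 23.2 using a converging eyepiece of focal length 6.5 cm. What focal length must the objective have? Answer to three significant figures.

|M| = f_obj/|f_eye|, so f_obj = |M| x |f_eye| = 23.2 x 6.5 = 150.800 cm.

151 cm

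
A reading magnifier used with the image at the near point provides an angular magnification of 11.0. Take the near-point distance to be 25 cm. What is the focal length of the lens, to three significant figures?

2.50 cm

For the image at the near point, M = 1 + D/f.
f = D/(M - 1) = 25/(11.0 - 1) = 2.500 cm.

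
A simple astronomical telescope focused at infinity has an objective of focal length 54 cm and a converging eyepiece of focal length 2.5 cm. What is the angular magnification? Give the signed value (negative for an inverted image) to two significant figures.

-22

M = -f_obj/f_eye = -54/(2.5) = -21.600.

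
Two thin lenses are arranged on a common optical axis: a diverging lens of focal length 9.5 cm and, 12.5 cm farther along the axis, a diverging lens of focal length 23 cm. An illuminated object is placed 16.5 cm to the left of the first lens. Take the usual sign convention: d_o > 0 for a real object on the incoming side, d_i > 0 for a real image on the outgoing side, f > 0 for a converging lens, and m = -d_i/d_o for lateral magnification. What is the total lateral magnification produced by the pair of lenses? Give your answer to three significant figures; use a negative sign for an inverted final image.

Applying the thin-lens equation to the first lens, 1/(-9.5) = 1/16.5 + 1/d_i1, which gives d_i1 = -6.029 cm.
Its lateral magnification is m_1 = -d_i1/d_o1 = -(-6.029)/16.5 = 0.3654.
With d_i1 < 0 the first image is virtual and lies on the object side; the object distance for lens 2 is d_o2 = 12.5 - (-6.029) = 18.529 cm.
Applying the thin-lens equation again with f_2 = -23 cm and d_o2 = 18.529 cm gives d_i2 = -10.262 cm.
m_2 = -(-10.262)/(18.529) = 0.5538.
Overall magnification: m = m_1 m_2 = 0.2024.

0.202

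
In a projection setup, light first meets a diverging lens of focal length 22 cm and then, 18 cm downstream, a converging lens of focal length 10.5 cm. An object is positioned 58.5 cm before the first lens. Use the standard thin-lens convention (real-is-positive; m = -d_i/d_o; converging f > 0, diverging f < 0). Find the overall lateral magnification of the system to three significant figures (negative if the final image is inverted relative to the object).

-0.122

Lens 1: 1/d_i1 = 1/f_1 - 1/d_o1 = 1/(-22) - 1/58.5 = -0.06255 cm^-1, so d_i1 = -15.988 cm.
m_1 = -(-15.988)/58.5 = 0.2733.
With d_i1 < 0 the first image is virtual and lies on the object side; the object distance for lens 2 is d_o2 = 18 - (-15.988) = 33.988 cm.
Lens 2: 1/d_i2 = 1/f_2 - 1/d_o2 = 1/10.5 - 1/(33.988) = 0.06582 cm^-1, so d_i2 = 15.194 cm.
m_2 = -(15.194)/(33.988) = -0.4470.
The system's lateral magnification is m_1 m_2 = (0.2733)(-0.4470) = -0.1222.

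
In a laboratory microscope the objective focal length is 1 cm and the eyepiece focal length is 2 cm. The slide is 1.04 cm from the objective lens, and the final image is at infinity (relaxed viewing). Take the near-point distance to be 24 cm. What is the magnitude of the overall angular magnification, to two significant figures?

300

Objective: 1/d_i = 1/f_obj - 1/d_o = 1/1 - 1/1.04 = 0.03846 cm^-1, so d_i = 26.000 cm.
m_obj = -d_i/d_o = -26.000/1.04 = -25.000.
Eyepiece angular magnification (image at infinity): M_eye = D/f_e = 24/2 = 12.000.
Overall M = m_obj x M_eye = (-25.000)(12.000) = -300.00.
|M| = 300.00.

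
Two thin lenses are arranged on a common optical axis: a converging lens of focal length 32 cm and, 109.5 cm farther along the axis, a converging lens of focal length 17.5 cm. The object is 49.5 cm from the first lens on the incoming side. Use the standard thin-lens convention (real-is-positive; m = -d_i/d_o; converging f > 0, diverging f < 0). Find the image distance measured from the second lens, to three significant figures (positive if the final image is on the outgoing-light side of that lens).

First lens: d_i1 = 1/(1/32 - 1/49.5) = 90.514 cm.
Object distance for lens 2: d_o2 = 109.5 - 90.514 = 18.986 cm.
Second lens: d_i2 = 1/(1/17.5 - 1/(18.986)) = 223.630 cm.

224 cm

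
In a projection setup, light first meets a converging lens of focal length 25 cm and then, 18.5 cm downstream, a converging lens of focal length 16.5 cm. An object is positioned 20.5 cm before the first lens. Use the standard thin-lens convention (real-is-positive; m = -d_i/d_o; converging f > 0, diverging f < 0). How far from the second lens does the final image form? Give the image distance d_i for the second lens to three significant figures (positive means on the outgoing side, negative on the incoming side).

18.8 cm

First lens: d_i1 = 1/(1/25 - 1/20.5) = -113.889 cm.
With d_i1 < 0 the first image is virtual and lies on the object side; the object distance for lens 2 is d_o2 = 18.5 - (-113.889) = 132.389 cm.
Second lens: d_i2 = 1/(1/16.5 - 1/(132.389)) = 18.849 cm.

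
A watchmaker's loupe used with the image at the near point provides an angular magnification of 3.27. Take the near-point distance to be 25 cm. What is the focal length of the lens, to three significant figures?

For the image at the near point, M = 1 + D/f.
f = D/(M - 1) = 25/(3.27 - 1) = 11.013 cm.

11.0 cm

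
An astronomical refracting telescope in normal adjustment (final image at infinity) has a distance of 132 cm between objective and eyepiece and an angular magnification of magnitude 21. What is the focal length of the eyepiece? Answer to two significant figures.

In normal adjustment the tube length equals f_obj + f_eye and |M| = f_obj/f_eye.
So f_obj = 21 f_eye and 21 f_eye + f_eye = 132 cm, giving f_eye = 132/22 = 6.000 cm and f_obj = 126.000 cm.

6.0 cm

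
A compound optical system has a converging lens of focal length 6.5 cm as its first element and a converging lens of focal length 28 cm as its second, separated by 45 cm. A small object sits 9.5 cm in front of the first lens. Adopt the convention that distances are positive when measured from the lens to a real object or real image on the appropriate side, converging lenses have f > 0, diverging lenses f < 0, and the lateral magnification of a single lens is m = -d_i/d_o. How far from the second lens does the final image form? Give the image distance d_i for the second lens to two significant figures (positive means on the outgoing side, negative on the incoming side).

Applying the thin-lens equation to the first lens, 1/6.5 = 1/9.5 + 1/d_i1, which gives d_i1 = 20.583 cm.
That image sits 24.417 cm in front of the second lens, so d_o2 = 24.417 cm.
Applying the thin-lens equation again with f_2 = 28 cm and d_o2 = 24.417 cm gives d_i2 = -190.791 cm.

-190 cm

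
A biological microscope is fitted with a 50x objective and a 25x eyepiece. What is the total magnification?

1250

The overall magnification of a compound microscope is the product of the objective and eyepiece magnifications:
M = M_obj x M_eye = 50 x 25 = 1250.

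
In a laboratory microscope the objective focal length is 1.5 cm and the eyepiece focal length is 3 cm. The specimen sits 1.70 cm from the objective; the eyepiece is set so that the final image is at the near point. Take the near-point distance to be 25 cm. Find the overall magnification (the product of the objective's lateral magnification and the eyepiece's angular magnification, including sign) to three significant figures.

Objective: 1/d_i = 1/f_obj - 1/d_o = 1/1.5 - 1/1.70 = 0.07843 cm^-1, so d_i = 12.750 cm.
m_obj = -d_i/d_o = -12.750/1.70 = -7.500.
Eyepiece angular magnification (image at near point): M_eye = 1 + D/f_e = 1 + 25/3 = 9.333.
Overall M = m_obj x M_eye = (-7.500)(9.333) = -70.00.

-70.0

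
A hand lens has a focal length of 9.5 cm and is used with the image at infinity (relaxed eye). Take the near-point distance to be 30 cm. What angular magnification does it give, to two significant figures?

M = D/f = 30/9.5 = 3.158.

3.2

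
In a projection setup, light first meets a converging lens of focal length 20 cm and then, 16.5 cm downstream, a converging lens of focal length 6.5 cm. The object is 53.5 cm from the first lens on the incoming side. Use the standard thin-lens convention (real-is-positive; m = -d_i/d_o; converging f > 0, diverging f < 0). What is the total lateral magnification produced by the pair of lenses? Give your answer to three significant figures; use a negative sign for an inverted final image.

First lens: d_i1 = 1/(1/20 - 1/53.5) = 31.940 cm.
m_1 = -(31.940)/53.5 = -0.5970.
Since 31.940 cm > 16.5 cm, the first image lies past the second lens and serves as a virtual object: d_o2 = L - d_i1 = -15.440 cm.
Second lens: d_i2 = 1/(1/6.5 - 1/(-15.440)) = 4.574 cm.
m_2 = -(4.574)/(-15.440) = 0.2963.
Total m = m_1 x m_2 = (-0.5970)(0.2963) = -0.1769.

-0.177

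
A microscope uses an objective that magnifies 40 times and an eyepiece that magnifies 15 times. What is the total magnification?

The overall magnification of a compound microscope is the product of the objective and eyepiece magnifications:
M = M_obj x M_eye = 40 x 15 = 600.

600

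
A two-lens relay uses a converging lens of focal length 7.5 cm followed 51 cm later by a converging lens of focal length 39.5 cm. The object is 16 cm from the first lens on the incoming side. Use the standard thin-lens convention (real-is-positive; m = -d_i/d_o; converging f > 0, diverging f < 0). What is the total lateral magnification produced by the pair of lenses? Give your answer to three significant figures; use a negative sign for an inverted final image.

-13.3

Lens 1: 1/d_i1 = 1/f_1 - 1/d_o1 = 1/7.5 - 1/16 = 0.07083 cm^-1, so d_i1 = 14.118 cm.
m_1 = -(14.118)/16 = -0.8824.
That image sits 36.882 cm in front of the second lens, so d_o2 = 36.882 cm.
Lens 2: 1/d_i2 = 1/f_2 - 1/d_o2 = 1/39.5 - 1/(36.882) = -0.00180 cm^-1, so d_i2 = -556.551 cm.
m_2 = -(-556.551)/(36.882) = 15.0899.
Total m = m_1 x m_2 = (-0.8824)(15.0899) = -13.3146.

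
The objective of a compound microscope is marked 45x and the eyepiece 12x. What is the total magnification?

The overall magnification of a compound microscope is the product of the objective and eyepiece magnifications:
M = M_obj x M_eye = 45 x 12 = 540.

540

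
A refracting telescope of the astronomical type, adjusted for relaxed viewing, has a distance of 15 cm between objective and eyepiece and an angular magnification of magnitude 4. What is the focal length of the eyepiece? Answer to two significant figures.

3.0 cm

In normal adjustment the tube length equals f_obj + f_eye and |M| = f_obj/f_eye.
So f_obj = 4 f_eye and 4 f_eye + f_eye = 15 cm, giving f_eye = 15/5 = 3.000 cm and f_obj = 12.000 cm.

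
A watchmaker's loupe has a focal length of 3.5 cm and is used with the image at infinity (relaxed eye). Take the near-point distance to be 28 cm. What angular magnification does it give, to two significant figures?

8.0

M = D/f = 28/3.5 = 8.000.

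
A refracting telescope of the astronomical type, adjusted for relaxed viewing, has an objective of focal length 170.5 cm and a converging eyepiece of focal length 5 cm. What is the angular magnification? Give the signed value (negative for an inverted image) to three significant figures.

-34.1

M = -f_obj/f_eye = -170.5/(5) = -34.100.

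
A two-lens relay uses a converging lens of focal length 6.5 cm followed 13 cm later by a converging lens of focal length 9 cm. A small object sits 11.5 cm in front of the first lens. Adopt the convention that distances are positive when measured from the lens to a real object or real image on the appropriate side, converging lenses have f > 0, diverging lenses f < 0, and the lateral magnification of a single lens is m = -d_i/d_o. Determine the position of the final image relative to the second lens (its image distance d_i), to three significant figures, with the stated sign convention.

1.60 cm

First lens: d_i1 = 1/(1/6.5 - 1/11.5) = 14.950 cm.
This image would form 14.950 cm past lens 1, i.e. 1.950 cm beyond lens 2, so it is a virtual object for lens 2: d_o2 = 13 - 14.950 = -1.950 cm.
Second lens: d_i2 = 1/(1/9 - 1/(-1.950)) = 1.603 cm.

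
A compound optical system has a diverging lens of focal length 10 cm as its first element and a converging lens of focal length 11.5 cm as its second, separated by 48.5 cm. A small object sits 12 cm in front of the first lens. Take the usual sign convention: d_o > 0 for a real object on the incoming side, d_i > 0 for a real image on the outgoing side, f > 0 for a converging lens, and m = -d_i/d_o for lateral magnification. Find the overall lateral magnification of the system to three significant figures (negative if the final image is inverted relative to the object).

-0.123

Lens 1: 1/d_i1 = 1/f_1 - 1/d_o1 = 1/(-10) - 1/12 = -0.18333 cm^-1, so d_i1 = -5.455 cm.
m_1 = -(-5.455)/12 = 0.4545.
The intermediate image is virtual, 5.455 cm to the left of lens 1, so d_o2 = L - d_i1 = 48.5 - (-5.455) = 53.955 cm.
Lens 2: 1/d_i2 = 1/f_2 - 1/d_o2 = 1/11.5 - 1/(53.955) = 0.06842 cm^-1, so d_i2 = 14.615 cm.
m_2 = -(14.615)/(53.955) = -0.2709.
Overall magnification: m = m_1 m_2 = -0.1231.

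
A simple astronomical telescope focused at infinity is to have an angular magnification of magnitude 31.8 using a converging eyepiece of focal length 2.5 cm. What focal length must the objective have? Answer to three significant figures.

79.5 cm

|M| = f_obj/|f_eye|, so f_obj = |M| x |f_eye| = 31.8 x 2.5 = 79.500 cm.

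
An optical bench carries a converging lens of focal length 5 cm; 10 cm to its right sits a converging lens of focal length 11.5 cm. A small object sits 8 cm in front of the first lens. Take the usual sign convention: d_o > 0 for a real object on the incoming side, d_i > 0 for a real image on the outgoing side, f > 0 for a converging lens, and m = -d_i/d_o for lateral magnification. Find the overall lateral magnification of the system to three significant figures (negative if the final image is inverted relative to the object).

-1.29

Lens 1: 1/d_i1 = 1/f_1 - 1/d_o1 = 1/5 - 1/8 = 0.07500 cm^-1, so d_i1 = 13.333 cm.
m_1 = -(13.333)/8 = -1.6667.
Since 13.333 cm > 10 cm, the first image lies past the second lens and serves as a virtual object: d_o2 = L - d_i1 = -3.333 cm.
Lens 2: 1/d_i2 = 1/f_2 - 1/d_o2 = 1/11.5 - 1/(-3.333) = 0.38696 cm^-1, so d_i2 = 2.584 cm.
m_2 = -(2.584)/(-3.333) = 0.7753.
Overall magnification: m = m_1 m_2 = -1.2921.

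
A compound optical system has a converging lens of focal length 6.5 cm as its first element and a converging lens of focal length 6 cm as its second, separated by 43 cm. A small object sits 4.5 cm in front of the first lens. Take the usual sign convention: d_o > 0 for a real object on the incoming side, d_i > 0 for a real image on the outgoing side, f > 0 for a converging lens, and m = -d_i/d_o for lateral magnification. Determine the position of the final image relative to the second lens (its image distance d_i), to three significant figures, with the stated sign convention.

6.70 cm

Applying the thin-lens equation to the first lens, 1/6.5 = 1/4.5 + 1/d_i1, which gives d_i1 = -14.625 cm.
With d_i1 < 0 the first image is virtual and lies on the object side; the object distance for lens 2 is d_o2 = 43 - (-14.625) = 57.625 cm.
Applying the thin-lens equation again with f_2 = 6 cm and d_o2 = 57.625 cm gives d_i2 = 6.697 cm.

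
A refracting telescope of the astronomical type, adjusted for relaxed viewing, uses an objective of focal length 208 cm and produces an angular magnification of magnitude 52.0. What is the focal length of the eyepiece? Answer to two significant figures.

|M| = f_obj/f_eye, so f_eye = f_obj/|M| = 208/52.0 = 4.000 cm.

4.0 cm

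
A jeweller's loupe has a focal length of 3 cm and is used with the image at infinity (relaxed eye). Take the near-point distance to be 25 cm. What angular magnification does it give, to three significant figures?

8.33

M = D/f = 25/3 = 8.333.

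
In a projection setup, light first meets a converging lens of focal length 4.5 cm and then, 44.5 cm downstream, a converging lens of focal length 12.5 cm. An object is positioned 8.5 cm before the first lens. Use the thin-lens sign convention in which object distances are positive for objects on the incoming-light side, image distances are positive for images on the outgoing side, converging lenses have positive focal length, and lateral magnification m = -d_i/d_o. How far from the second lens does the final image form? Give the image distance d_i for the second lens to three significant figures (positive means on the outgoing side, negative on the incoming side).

19.5 cm

Lens 1: 1/d_i1 = 1/f_1 - 1/d_o1 = 1/4.5 - 1/8.5 = 0.10458 cm^-1, so d_i1 = 9.563 cm.
The intermediate image is 9.563 cm to the right of lens 1, so d_o2 = L - d_i1 = 44.5 - 9.563 = 34.938 cm.
Lens 2: 1/d_i2 = 1/f_2 - 1/d_o2 = 1/12.5 - 1/(34.938) = 0.05138 cm^-1, so d_i2 = 19.464 cm.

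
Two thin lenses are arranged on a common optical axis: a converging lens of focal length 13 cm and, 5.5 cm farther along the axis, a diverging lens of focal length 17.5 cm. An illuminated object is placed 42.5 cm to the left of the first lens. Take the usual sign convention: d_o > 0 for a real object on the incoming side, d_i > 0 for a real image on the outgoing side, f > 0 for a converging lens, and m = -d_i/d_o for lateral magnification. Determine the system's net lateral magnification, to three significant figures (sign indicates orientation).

Lens 1: 1/d_i1 = 1/f_1 - 1/d_o1 = 1/13 - 1/42.5 = 0.05339 cm^-1, so d_i1 = 18.729 cm.
m_1 = -(18.729)/42.5 = -0.4407.
Since 18.729 cm > 5.5 cm, the first image lies past the second lens and serves as a virtual object: d_o2 = L - d_i1 = -13.229 cm.
Lens 2: 1/d_i2 = 1/f_2 - 1/d_o2 = 1/(-17.5) - 1/(-13.229) = 0.01845 cm^-1, so d_i2 = 54.201 cm.
m_2 = -(54.201)/(-13.229) = 4.0972.
The system's lateral magnification is m_1 m_2 = (-0.4407)(4.0972) = -1.8056.

-1.81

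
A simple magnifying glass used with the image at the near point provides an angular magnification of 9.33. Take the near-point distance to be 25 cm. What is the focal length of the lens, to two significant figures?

For the image at the near point, M = 1 + D/f.
f = D/(M - 1) = 25/(9.33 - 1) = 3.001 cm.

3.0 cm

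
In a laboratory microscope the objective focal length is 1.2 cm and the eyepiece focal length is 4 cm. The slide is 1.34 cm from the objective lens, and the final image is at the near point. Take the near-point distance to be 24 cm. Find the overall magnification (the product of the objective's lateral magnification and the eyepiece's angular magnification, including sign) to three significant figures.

-60.0

Objective: 1/d_i = 1/f_obj - 1/d_o = 1/1.2 - 1/1.34 = 0.08706 cm^-1, so d_i = 11.486 cm.
m_obj = -d_i/d_o = -11.486/1.34 = -8.571.
Eyepiece angular magnification (image at near point): M_eye = 1 + D/f_e = 1 + 24/4 = 7.000.
Overall M = m_obj x M_eye = (-8.571)(7.000) = -60.00.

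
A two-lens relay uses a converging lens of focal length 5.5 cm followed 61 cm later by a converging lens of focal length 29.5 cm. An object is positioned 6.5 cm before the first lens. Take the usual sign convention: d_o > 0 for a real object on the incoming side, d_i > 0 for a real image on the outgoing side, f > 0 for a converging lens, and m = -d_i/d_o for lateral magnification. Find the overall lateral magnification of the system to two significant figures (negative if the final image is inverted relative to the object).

Applying the thin-lens equation to the first lens, 1/5.5 = 1/6.5 + 1/d_i1, which gives d_i1 = 35.750 cm.
Its lateral magnification is m_1 = -d_i1/d_o1 = -(35.750)/6.5 = -5.5000.
That image sits 25.250 cm in front of the second lens, so d_o2 = 25.250 cm.
Applying the thin-lens equation again with f_2 = 29.5 cm and d_o2 = 25.250 cm gives d_i2 = -175.265 cm.
m_2 = -(-175.265)/(25.250) = 6.9412.
Overall magnification: m = m_1 m_2 = -38.1765.

-38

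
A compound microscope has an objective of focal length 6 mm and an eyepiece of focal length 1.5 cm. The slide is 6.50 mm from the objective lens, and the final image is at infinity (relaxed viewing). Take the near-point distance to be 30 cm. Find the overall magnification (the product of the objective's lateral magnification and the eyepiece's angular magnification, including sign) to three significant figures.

Convert to cm: f_obj = 6 mm = 0.6 cm; d_o = 6.50 mm = 0.65 cm.
Objective: 1/d_i = 1/f_obj - 1/d_o = 1/0.6 - 1/0.65 = 0.12821 cm^-1, so d_i = 7.800 cm.
m_obj = -d_i/d_o = -7.800/0.65 = -12.000.
Eyepiece angular magnification (image at infinity): M_eye = D/f_e = 30/1.5 = 20.000.
Overall M = m_obj x M_eye = (-12.000)(20.000) = -240.00.

-240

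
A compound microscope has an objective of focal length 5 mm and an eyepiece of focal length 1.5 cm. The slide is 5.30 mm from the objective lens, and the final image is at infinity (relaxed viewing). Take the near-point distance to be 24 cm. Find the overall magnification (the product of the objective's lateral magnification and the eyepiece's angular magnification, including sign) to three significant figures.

Convert to cm: f_obj = 5 mm = 0.5 cm; d_o = 5.30 mm = 0.53 cm.
Objective: 1/d_i = 1/f_obj - 1/d_o = 1/0.5 - 1/0.53 = 0.11321 cm^-1, so d_i = 8.833 cm.
m_obj = -d_i/d_o = -8.833/0.53 = -16.667.
Eyepiece angular magnification (image at infinity): M_eye = D/f_e = 24/1.5 = 16.000.
Overall M = m_obj x M_eye = (-16.667)(16.000) = -266.67.

-267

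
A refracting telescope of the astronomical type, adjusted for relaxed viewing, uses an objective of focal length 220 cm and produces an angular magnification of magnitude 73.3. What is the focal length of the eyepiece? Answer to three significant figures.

3.00 cm

|M| = f_obj/f_eye, so f_eye = f_obj/|M| = 220/73.3 = 3.001 cm.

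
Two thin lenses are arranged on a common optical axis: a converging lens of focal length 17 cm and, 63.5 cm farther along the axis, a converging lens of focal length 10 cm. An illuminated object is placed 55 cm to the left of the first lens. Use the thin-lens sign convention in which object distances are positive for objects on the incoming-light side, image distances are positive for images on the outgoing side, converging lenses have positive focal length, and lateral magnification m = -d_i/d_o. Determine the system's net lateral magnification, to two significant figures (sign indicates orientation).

Lens 1: 1/d_i1 = 1/f_1 - 1/d_o1 = 1/17 - 1/55 = 0.04064 cm^-1, so d_i1 = 24.605 cm.
m_1 = -(24.605)/55 = -0.4474.
Object distance for lens 2: d_o2 = 63.5 - 24.605 = 38.895 cm.
Lens 2: 1/d_i2 = 1/f_2 - 1/d_o2 = 1/10 - 1/(38.895) = 0.07429 cm^-1, so d_i2 = 13.461 cm.
m_2 = -(13.461)/(38.895) = -0.3461.
The system's lateral magnification is m_1 m_2 = (-0.4474)(-0.3461) = 0.1548.

0.15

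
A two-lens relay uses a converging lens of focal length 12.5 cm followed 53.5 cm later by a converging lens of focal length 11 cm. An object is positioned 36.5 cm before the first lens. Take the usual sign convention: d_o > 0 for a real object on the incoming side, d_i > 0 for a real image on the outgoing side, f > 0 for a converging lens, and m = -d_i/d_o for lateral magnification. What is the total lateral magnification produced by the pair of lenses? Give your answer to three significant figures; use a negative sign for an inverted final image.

First lens: d_i1 = 1/(1/12.5 - 1/36.5) = 19.010 cm.
m_1 = -(19.010)/36.5 = -0.5208.
Object distance for lens 2: d_o2 = 53.5 - 19.010 = 34.490 cm.
Second lens: d_i2 = 1/(1/11 - 1/(34.490)) = 16.151 cm.
m_2 = -(16.151)/(34.490) = -0.4683.
Overall magnification: m = m_1 m_2 = 0.2439.

0.244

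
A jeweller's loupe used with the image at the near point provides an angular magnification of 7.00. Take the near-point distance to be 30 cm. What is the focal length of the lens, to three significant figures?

5.00 cm

For the image at the near point, M = 1 + D/f.
f = D/(M - 1) = 30/(7.0 - 1) = 5.000 cm.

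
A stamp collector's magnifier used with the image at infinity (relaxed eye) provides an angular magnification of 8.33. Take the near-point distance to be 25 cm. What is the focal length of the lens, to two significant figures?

3.0 cm

For the image at infinity, M = D/f.
f = D/M = 25/8.33 = 3.001 cm.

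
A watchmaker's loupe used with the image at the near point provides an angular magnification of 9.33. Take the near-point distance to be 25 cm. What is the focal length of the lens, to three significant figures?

For the image at the near point, M = 1 + D/f.
f = D/(M - 1) = 25/(9.33 - 1) = 3.001 cm.

3.00 cm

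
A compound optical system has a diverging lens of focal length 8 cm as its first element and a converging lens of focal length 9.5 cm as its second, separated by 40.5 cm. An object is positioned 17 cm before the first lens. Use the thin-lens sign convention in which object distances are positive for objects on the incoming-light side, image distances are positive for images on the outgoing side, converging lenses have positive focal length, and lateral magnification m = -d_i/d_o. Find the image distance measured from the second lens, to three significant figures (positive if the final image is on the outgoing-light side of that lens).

Applying the thin-lens equation to the first lens, 1/(-8) = 1/17 + 1/d_i1, which gives d_i1 = -5.440 cm.
The intermediate image is virtual, 5.440 cm to the left of lens 1, so d_o2 = L - d_i1 = 40.5 - (-5.440) = 45.940 cm.
Applying the thin-lens equation again with f_2 = 9.5 cm and d_o2 = 45.940 cm gives d_i2 = 11.977 cm.

12.0 cm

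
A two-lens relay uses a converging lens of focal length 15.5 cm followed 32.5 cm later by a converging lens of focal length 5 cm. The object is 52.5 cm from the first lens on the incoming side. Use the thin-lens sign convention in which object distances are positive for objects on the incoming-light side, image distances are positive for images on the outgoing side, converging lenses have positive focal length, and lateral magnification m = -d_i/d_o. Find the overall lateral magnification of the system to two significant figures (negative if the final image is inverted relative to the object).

Applying the thin-lens equation to the first lens, 1/15.5 = 1/52.5 + 1/d_i1, which gives d_i1 = 21.993 cm.
Its lateral magnification is m_1 = -d_i1/d_o1 = -(21.993)/52.5 = -0.4189.
The intermediate image is 21.993 cm to the right of lens 1, so d_o2 = L - d_i1 = 32.5 - 21.993 = 10.507 cm.
Applying the thin-lens equation again with f_2 = 5 cm and d_o2 = 10.507 cm gives d_i2 = 9.540 cm.
m_2 = -(9.540)/(10.507) = -0.9080.
The system's lateral magnification is m_1 m_2 = (-0.4189)(-0.9080) = 0.3804.

0.38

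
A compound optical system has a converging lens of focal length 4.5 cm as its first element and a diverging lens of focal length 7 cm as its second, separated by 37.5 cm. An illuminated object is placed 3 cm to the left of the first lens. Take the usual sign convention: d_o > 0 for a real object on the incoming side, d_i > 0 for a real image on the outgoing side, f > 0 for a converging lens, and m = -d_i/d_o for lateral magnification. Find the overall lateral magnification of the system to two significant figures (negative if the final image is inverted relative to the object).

0.39

Applying the thin-lens equation to the first lens, 1/4.5 = 1/3 + 1/d_i1, which gives d_i1 = -9.000 cm.
Its lateral magnification is m_1 = -d_i1/d_o1 = -(-9.000)/3 = 3.0000.
With d_i1 < 0 the first image is virtual and lies on the object side; the object distance for lens 2 is d_o2 = 37.5 - (-9.000) = 46.500 cm.
Applying the thin-lens equation again with f_2 = -7 cm and d_o2 = 46.500 cm gives d_i2 = -6.084 cm.
m_2 = -(-6.084)/(46.500) = 0.1308.
Total m = m_1 x m_2 = (3.0000)(0.1308) = 0.3925.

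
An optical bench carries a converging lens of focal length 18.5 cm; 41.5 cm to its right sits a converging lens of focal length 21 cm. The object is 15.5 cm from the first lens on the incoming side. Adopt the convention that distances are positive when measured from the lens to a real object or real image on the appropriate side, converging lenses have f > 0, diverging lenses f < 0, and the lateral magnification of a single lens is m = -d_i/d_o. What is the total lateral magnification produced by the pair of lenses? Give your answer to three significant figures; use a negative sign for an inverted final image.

Lens 1: 1/d_i1 = 1/f_1 - 1/d_o1 = 1/18.5 - 1/15.5 = -0.01046 cm^-1, so d_i1 = -95.583 cm.
m_1 = -(-95.583)/15.5 = 6.1667.
The intermediate image is virtual, 95.583 cm to the left of lens 1, so d_o2 = L - d_i1 = 41.5 - (-95.583) = 137.083 cm.
Lens 2: 1/d_i2 = 1/f_2 - 1/d_o2 = 1/21 - 1/(137.083) = 0.04032 cm^-1, so d_i2 = 24.799 cm.
m_2 = -(24.799)/(137.083) = -0.1809.
The system's lateral magnification is m_1 m_2 = (6.1667)(-0.1809) = -1.1156.

-1.12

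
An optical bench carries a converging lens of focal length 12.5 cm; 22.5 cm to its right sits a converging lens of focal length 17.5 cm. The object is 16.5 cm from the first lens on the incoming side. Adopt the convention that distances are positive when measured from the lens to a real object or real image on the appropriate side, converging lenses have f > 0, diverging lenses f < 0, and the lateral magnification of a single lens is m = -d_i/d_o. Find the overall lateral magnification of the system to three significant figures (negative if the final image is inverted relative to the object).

-1.17

Lens 1: 1/d_i1 = 1/f_1 - 1/d_o1 = 1/12.5 - 1/16.5 = 0.01939 cm^-1, so d_i1 = 51.562 cm.
m_1 = -(51.562)/16.5 = -3.1250.
This image would form 51.562 cm past lens 1, i.e. 29.062 cm beyond lens 2, so it is a virtual object for lens 2: d_o2 = 22.5 - 51.562 = -29.062 cm.
Lens 2: 1/d_i2 = 1/f_2 - 1/d_o2 = 1/17.5 - 1/(-29.062) = 0.09155 cm^-1, so d_i2 = 10.923 cm.
m_2 = -(10.923)/(-29.062) = 0.3758.
Overall magnification: m = m_1 m_2 = -1.1745.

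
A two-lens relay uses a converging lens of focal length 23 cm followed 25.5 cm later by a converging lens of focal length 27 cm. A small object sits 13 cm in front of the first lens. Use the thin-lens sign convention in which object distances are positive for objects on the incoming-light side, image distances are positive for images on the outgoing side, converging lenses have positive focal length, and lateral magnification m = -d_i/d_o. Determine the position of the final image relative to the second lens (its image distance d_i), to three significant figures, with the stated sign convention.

52.7 cm

Lens 1: 1/d_i1 = 1/f_1 - 1/d_o1 = 1/23 - 1/13 = -0.03344 cm^-1, so d_i1 = -29.900 cm.
With d_i1 < 0 the first image is virtual and lies on the object side; the object distance for lens 2 is d_o2 = 25.5 - (-29.900) = 55.400 cm.
Lens 2: 1/d_i2 = 1/f_2 - 1/d_o2 = 1/27 - 1/(55.400) = 0.01899 cm^-1, so d_i2 = 52.669 cm.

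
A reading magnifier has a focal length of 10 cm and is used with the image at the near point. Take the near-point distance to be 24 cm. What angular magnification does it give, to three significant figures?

3.40

M = 1 + D/f = 1 + 24/10 = 3.400.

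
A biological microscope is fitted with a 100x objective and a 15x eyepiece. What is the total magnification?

1500

The overall magnification of a compound microscope is the product of the objective and eyepiece magnifications:
M = M_obj x M_eye = 100 x 15 = 1500.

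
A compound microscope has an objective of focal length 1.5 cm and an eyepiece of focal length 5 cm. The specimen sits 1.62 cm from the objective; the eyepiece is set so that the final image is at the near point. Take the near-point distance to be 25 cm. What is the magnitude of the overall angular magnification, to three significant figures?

75.0

Objective: 1/d_i = 1/f_obj - 1/d_o = 1/1.5 - 1/1.62 = 0.04938 cm^-1, so d_i = 20.250 cm.
m_obj = -d_i/d_o = -20.250/1.62 = -12.500.
Eyepiece angular magnification (image at near point): M_eye = 1 + D/f_e = 1 + 25/5 = 6.000.
Overall M = m_obj x M_eye = (-12.500)(6.000) = -75.00.
|M| = 75.00.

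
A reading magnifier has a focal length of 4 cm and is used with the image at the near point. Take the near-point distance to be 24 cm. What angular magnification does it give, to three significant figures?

M = 1 + D/f = 1 + 24/4 = 7.000.

7.00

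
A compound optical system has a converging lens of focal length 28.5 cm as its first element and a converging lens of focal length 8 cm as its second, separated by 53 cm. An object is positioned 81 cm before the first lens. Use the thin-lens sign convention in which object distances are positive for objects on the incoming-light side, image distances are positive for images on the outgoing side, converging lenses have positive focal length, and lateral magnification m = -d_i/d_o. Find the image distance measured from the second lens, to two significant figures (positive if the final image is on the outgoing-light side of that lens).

70 cm

Applying the thin-lens equation to the first lens, 1/28.5 = 1/81 + 1/d_i1, which gives d_i1 = 43.971 cm.
The intermediate image is 43.971 cm to the right of lens 1, so d_o2 = L - d_i1 = 53 - 43.971 = 9.029 cm.
Applying the thin-lens equation again with f_2 = 8 cm and d_o2 = 9.029 cm gives d_i2 = 70.222 cm.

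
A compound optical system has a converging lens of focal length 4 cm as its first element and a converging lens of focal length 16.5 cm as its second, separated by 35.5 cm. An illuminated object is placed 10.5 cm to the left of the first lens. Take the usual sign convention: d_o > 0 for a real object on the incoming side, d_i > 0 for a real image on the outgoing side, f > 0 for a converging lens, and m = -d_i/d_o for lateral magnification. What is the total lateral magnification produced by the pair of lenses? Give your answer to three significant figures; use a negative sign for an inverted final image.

Lens 1: 1/d_i1 = 1/f_1 - 1/d_o1 = 1/4 - 1/10.5 = 0.15476 cm^-1, so d_i1 = 6.462 cm.
m_1 = -(6.462)/10.5 = -0.6154.
Object distance for lens 2: d_o2 = 35.5 - 6.462 = 29.038 cm.
Lens 2: 1/d_i2 = 1/f_2 - 1/d_o2 = 1/16.5 - 1/(29.038) = 0.02617 cm^-1, so d_i2 = 38.213 cm.
m_2 = -(38.213)/(29.038) = -1.3160.
The system's lateral magnification is m_1 m_2 = (-0.6154)(-1.3160) = 0.8098.

0.810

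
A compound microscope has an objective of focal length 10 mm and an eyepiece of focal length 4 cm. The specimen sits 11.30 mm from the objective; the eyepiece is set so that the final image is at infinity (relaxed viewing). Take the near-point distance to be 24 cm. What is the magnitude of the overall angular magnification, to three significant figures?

46.2

Convert to cm: f_obj = 10 mm = 1 cm; d_o = 11.30 mm = 1.13 cm.
Objective: 1/d_i = 1/f_obj - 1/d_o = 1/1 - 1/1.13 = 0.11504 cm^-1, so d_i = 8.692 cm.
m_obj = -d_i/d_o = -8.692/1.13 = -7.692.
Eyepiece angular magnification (image at infinity): M_eye = D/f_e = 24/4 = 6.000.
Overall M = m_obj x M_eye = (-7.692)(6.000) = -46.15.
|M| = 46.15.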